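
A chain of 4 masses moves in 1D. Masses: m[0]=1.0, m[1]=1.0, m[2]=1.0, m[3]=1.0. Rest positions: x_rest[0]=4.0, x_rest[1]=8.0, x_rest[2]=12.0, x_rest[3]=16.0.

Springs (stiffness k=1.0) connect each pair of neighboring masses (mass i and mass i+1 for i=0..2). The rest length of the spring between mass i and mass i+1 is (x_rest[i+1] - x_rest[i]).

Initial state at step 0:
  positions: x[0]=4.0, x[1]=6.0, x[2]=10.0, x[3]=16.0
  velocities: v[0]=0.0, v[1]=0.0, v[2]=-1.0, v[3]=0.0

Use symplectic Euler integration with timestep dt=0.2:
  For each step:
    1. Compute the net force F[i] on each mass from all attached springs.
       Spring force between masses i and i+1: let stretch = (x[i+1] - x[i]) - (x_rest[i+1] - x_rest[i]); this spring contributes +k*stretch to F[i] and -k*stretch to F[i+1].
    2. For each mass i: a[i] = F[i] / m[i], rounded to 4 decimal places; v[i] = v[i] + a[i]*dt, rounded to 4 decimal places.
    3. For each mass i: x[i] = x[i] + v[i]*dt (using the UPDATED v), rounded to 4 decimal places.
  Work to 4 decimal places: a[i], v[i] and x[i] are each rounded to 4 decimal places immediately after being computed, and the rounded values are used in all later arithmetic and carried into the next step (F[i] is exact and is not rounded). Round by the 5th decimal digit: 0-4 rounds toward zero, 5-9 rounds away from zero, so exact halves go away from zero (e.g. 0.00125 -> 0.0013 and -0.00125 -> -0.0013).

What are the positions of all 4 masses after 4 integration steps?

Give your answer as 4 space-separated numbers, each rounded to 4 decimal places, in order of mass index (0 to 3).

Step 0: x=[4.0000 6.0000 10.0000 16.0000] v=[0.0000 0.0000 -1.0000 0.0000]
Step 1: x=[3.9200 6.0800 9.8800 15.9200] v=[-0.4000 0.4000 -0.6000 -0.4000]
Step 2: x=[3.7664 6.2256 9.8496 15.7584] v=[-0.7680 0.7280 -0.1520 -0.8080]
Step 3: x=[3.5512 6.4178 9.9106 15.5204] v=[-1.0762 0.9610 0.3050 -1.1898]
Step 4: x=[3.2906 6.6350 10.0563 15.2180] v=[-1.3029 1.0862 0.7284 -1.5118]

Answer: 3.2906 6.6350 10.0563 15.2180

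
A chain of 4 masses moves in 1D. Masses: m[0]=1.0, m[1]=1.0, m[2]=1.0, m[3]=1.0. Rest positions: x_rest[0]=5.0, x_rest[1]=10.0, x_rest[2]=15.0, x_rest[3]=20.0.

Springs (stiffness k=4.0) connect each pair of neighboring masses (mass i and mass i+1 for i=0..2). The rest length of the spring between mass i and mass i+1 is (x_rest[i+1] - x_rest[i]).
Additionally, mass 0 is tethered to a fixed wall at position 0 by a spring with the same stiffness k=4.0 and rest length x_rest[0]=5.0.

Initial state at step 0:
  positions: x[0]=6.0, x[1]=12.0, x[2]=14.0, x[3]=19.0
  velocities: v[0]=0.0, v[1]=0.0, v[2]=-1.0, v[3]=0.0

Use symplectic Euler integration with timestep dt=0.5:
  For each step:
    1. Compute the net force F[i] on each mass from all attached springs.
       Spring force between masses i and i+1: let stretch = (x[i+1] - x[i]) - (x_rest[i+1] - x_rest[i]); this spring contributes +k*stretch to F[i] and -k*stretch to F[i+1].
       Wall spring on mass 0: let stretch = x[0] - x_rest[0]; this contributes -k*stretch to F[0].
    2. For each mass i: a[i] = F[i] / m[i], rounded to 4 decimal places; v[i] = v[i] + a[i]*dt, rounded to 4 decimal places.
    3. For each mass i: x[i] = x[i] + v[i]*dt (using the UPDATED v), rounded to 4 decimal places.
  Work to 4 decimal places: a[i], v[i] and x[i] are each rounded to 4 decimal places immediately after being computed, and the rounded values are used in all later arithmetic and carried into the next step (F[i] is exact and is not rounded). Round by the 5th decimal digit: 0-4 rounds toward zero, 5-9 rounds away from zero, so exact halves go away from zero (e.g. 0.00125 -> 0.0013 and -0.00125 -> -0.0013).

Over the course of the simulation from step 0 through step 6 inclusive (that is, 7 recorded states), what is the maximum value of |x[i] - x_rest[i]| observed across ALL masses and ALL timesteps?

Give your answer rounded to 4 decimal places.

Answer: 3.0000

Derivation:
Step 0: x=[6.0000 12.0000 14.0000 19.0000] v=[0.0000 0.0000 -1.0000 0.0000]
Step 1: x=[6.0000 8.0000 16.5000 19.0000] v=[0.0000 -8.0000 5.0000 0.0000]
Step 2: x=[2.0000 10.5000 13.0000 21.5000] v=[-8.0000 5.0000 -7.0000 5.0000]
Step 3: x=[4.5000 7.0000 15.5000 20.5000] v=[5.0000 -7.0000 5.0000 -2.0000]
Step 4: x=[5.0000 9.5000 14.5000 19.5000] v=[1.0000 5.0000 -2.0000 -2.0000]
Step 5: x=[5.0000 12.5000 13.5000 18.5000] v=[0.0000 6.0000 -2.0000 -2.0000]
Step 6: x=[7.5000 9.0000 16.5000 17.5000] v=[5.0000 -7.0000 6.0000 -2.0000]
Max displacement = 3.0000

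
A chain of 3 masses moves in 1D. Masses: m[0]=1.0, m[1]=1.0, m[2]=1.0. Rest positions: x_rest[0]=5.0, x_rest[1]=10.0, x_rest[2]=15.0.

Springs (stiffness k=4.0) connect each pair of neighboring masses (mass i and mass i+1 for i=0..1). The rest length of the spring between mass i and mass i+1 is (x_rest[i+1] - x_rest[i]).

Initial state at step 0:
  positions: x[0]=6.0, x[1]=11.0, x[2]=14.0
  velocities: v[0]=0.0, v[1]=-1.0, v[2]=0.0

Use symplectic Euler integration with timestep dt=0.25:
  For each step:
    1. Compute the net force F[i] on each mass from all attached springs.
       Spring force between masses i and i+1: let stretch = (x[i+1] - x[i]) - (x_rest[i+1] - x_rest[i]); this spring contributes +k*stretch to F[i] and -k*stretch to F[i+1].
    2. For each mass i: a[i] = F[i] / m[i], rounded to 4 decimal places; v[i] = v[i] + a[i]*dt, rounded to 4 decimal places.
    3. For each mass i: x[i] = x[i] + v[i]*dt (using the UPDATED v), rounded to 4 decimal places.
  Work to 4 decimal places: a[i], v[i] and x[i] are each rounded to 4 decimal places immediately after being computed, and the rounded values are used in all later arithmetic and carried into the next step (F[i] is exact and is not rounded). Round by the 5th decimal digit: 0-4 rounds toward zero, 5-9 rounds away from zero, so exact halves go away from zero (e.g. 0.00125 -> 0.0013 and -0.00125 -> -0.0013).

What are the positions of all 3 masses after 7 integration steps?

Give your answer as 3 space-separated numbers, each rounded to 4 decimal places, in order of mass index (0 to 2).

Answer: 3.5901 10.4239 15.2362

Derivation:
Step 0: x=[6.0000 11.0000 14.0000] v=[0.0000 -1.0000 0.0000]
Step 1: x=[6.0000 10.2500 14.5000] v=[0.0000 -3.0000 2.0000]
Step 2: x=[5.8125 9.5000 15.1875] v=[-0.7500 -3.0000 2.7500]
Step 3: x=[5.2969 9.2500 15.7031] v=[-2.0625 -1.0000 2.0625]
Step 4: x=[4.5196 9.6250 15.8555] v=[-3.1094 1.5000 0.6094]
Step 5: x=[3.7686 10.2813 15.7002] v=[-3.0040 2.6251 -0.6211]
Step 6: x=[3.3958 10.6641 15.4402] v=[-1.4913 1.5313 -1.0400]
Step 7: x=[3.5901 10.4239 15.2362] v=[0.7770 -0.9609 -0.8161]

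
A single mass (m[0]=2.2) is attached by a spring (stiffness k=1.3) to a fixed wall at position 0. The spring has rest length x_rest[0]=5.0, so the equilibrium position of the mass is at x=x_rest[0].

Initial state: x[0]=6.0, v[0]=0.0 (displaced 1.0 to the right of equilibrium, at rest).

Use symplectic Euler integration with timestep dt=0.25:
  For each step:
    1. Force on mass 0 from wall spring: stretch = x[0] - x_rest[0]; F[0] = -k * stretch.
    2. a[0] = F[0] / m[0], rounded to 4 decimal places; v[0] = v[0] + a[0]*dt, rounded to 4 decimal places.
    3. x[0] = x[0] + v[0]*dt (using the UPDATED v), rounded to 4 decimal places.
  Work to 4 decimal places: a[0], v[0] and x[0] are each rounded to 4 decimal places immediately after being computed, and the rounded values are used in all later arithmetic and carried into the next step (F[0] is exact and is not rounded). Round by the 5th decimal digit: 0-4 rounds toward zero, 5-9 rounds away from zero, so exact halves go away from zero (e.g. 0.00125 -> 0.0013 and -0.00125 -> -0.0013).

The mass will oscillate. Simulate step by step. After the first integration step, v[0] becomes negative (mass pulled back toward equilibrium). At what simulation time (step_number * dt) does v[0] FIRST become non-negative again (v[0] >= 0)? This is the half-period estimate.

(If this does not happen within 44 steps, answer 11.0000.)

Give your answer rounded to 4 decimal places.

Answer: 4.2500

Derivation:
Step 0: x=[6.0000] v=[0.0000]
Step 1: x=[5.9631] v=[-0.1477]
Step 2: x=[5.8906] v=[-0.2900]
Step 3: x=[5.7852] v=[-0.4216]
Step 4: x=[5.6508] v=[-0.5376]
Step 5: x=[5.4924] v=[-0.6338]
Step 6: x=[5.3158] v=[-0.7066]
Step 7: x=[5.1275] v=[-0.7533]
Step 8: x=[4.9345] v=[-0.7721]
Step 9: x=[4.7439] v=[-0.7624]
Step 10: x=[4.5628] v=[-0.7246]
Step 11: x=[4.3978] v=[-0.6600]
Step 12: x=[4.2550] v=[-0.5711]
Step 13: x=[4.1397] v=[-0.4611]
Step 14: x=[4.0562] v=[-0.3340]
Step 15: x=[4.0076] v=[-0.1946]
Step 16: x=[3.9956] v=[-0.0480]
Step 17: x=[4.0207] v=[0.1004]
First v>=0 after going negative at step 17, time=4.2500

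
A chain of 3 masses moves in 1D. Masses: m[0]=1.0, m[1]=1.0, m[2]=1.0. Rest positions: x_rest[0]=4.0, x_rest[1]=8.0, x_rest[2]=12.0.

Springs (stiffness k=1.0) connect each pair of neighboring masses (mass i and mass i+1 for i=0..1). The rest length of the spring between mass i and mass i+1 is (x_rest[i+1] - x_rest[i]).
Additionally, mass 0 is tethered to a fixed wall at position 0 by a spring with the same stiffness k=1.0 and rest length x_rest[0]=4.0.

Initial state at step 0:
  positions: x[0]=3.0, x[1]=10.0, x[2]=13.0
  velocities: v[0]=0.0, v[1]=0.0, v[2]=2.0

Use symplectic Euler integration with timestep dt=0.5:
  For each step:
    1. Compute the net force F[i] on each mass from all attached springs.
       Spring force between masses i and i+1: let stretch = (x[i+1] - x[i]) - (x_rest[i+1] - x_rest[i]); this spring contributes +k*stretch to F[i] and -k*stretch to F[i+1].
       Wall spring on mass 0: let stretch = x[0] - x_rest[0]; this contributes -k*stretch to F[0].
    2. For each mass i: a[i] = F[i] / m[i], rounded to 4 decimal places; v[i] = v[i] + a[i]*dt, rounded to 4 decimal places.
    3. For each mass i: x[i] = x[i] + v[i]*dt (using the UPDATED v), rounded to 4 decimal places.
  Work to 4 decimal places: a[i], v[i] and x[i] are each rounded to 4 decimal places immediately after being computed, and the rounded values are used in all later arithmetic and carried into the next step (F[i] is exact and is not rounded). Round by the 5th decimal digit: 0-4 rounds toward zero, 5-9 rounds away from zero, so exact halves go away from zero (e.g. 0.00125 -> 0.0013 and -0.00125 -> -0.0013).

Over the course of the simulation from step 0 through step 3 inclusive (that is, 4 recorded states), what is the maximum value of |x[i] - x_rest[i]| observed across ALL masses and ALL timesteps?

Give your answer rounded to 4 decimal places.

Step 0: x=[3.0000 10.0000 13.0000] v=[0.0000 0.0000 2.0000]
Step 1: x=[4.0000 9.0000 14.2500] v=[2.0000 -2.0000 2.5000]
Step 2: x=[5.2500 8.0625 15.1875] v=[2.5000 -1.8750 1.8750]
Step 3: x=[5.8907 8.2032 15.3438] v=[1.2813 0.2813 0.3125]
Max displacement = 3.3438

Answer: 3.3438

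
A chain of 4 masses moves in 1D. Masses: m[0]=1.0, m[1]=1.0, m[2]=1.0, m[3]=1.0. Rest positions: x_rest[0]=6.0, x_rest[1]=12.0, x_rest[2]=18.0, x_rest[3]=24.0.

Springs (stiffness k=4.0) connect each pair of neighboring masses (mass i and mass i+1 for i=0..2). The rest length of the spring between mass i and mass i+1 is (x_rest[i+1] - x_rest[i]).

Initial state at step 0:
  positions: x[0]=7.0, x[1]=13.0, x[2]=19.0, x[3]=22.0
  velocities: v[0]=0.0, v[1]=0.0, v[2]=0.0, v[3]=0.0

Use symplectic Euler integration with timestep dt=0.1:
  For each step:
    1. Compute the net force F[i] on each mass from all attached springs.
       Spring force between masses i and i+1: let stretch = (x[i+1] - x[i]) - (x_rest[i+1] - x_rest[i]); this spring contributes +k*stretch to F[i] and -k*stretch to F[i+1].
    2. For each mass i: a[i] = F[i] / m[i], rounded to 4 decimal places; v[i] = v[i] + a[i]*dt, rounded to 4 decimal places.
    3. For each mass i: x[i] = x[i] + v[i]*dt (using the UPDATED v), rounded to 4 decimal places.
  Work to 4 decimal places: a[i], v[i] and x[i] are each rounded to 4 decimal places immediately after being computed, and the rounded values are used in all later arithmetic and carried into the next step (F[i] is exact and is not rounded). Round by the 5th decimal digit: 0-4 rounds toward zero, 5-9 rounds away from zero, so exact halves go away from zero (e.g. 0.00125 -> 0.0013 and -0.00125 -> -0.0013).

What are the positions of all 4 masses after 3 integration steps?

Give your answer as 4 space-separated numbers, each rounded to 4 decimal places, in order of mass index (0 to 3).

Step 0: x=[7.0000 13.0000 19.0000 22.0000] v=[0.0000 0.0000 0.0000 0.0000]
Step 1: x=[7.0000 13.0000 18.8800 22.1200] v=[0.0000 0.0000 -1.2000 1.2000]
Step 2: x=[7.0000 12.9952 18.6544 22.3504] v=[0.0000 -0.0480 -2.2560 2.3040]
Step 3: x=[6.9998 12.9770 18.3503 22.6730] v=[-0.0019 -0.1824 -3.0413 3.2256]

Answer: 6.9998 12.9770 18.3503 22.6730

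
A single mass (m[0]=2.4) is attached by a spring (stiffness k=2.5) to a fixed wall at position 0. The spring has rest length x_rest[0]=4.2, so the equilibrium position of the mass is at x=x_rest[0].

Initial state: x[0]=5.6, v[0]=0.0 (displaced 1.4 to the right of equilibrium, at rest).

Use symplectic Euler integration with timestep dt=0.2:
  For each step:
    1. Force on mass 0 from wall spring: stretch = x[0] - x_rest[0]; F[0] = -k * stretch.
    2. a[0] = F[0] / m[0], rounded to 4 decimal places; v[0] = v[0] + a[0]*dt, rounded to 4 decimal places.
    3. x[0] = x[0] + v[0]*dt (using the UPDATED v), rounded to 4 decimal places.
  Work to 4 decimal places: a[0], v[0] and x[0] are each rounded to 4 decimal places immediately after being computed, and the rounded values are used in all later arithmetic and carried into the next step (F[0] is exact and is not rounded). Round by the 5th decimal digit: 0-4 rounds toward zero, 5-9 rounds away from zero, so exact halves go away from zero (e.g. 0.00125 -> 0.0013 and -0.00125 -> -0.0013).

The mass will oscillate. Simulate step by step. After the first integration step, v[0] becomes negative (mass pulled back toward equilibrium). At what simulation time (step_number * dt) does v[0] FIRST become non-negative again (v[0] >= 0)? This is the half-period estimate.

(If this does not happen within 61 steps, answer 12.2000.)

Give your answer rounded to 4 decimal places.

Answer: 3.2000

Derivation:
Step 0: x=[5.6000] v=[0.0000]
Step 1: x=[5.5417] v=[-0.2917]
Step 2: x=[5.4275] v=[-0.5712]
Step 3: x=[5.2621] v=[-0.8269]
Step 4: x=[5.0525] v=[-1.0482]
Step 5: x=[4.8073] v=[-1.2258]
Step 6: x=[4.5368] v=[-1.3523]
Step 7: x=[4.2523] v=[-1.4225]
Step 8: x=[3.9656] v=[-1.4334]
Step 9: x=[3.6887] v=[-1.3846]
Step 10: x=[3.4331] v=[-1.2781]
Step 11: x=[3.2094] v=[-1.1183]
Step 12: x=[3.0270] v=[-0.9119]
Step 13: x=[2.8935] v=[-0.6675]
Step 14: x=[2.8144] v=[-0.3953]
Step 15: x=[2.7931] v=[-0.1066]
Step 16: x=[2.8304] v=[0.1865]
First v>=0 after going negative at step 16, time=3.2000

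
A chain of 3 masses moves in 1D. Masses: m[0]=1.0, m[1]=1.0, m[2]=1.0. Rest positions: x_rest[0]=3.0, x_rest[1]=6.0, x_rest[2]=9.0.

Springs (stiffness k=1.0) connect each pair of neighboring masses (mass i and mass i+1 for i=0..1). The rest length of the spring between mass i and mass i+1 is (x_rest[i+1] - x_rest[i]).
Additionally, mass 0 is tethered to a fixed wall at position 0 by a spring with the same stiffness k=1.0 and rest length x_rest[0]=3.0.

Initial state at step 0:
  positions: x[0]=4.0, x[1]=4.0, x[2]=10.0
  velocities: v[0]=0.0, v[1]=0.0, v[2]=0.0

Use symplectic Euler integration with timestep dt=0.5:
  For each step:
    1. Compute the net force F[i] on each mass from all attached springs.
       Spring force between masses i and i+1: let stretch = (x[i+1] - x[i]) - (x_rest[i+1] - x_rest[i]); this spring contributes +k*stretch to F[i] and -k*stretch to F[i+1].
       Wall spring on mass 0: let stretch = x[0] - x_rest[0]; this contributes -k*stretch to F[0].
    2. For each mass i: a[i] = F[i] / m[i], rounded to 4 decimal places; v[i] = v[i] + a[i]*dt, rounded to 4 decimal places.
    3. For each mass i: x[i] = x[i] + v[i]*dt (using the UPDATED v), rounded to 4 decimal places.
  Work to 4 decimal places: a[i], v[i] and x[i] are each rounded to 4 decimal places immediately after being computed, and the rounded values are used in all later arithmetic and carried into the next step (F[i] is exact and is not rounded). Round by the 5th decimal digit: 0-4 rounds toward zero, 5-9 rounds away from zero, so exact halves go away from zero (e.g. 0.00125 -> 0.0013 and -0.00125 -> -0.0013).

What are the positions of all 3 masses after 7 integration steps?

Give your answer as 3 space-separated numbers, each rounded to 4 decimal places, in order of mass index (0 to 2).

Step 0: x=[4.0000 4.0000 10.0000] v=[0.0000 0.0000 0.0000]
Step 1: x=[3.0000 5.5000 9.2500] v=[-2.0000 3.0000 -1.5000]
Step 2: x=[1.8750 7.3125 8.3125] v=[-2.2500 3.6250 -1.8750]
Step 3: x=[1.6406 8.0157 7.8750] v=[-0.4688 1.4063 -0.8750]
Step 4: x=[2.5899 7.0899 8.2227] v=[1.8985 -1.8516 0.6954]
Step 5: x=[4.0167 5.3223 9.0372] v=[2.8536 -3.5352 1.6290]
Step 6: x=[4.7658 4.1570 9.6730] v=[1.4981 -2.3306 1.2716]
Step 7: x=[4.1712 4.5229 9.6798] v=[-1.1892 0.7318 0.0136]

Answer: 4.1712 4.5229 9.6798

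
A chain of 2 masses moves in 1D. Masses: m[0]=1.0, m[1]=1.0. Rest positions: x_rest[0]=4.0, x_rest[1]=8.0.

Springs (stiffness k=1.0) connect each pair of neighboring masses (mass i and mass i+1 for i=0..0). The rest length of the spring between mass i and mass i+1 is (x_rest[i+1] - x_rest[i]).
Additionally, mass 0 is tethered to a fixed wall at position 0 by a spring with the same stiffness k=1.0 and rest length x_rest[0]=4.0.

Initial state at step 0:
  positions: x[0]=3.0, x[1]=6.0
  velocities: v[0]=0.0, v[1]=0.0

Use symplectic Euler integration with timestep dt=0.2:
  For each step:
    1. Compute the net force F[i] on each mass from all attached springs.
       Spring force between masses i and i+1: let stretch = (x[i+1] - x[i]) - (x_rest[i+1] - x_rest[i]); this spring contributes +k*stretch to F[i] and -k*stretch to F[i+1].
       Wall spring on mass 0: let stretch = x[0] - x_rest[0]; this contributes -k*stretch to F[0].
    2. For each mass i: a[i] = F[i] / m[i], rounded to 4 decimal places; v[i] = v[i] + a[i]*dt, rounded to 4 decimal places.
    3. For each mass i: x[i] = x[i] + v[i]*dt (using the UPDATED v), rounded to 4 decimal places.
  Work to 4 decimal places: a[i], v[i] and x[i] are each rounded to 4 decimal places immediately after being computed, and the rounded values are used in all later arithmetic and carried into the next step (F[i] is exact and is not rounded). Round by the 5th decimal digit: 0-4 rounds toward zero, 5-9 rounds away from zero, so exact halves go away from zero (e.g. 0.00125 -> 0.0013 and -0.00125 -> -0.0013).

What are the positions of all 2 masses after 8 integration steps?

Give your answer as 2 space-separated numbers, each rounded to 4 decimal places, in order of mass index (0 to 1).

Step 0: x=[3.0000 6.0000] v=[0.0000 0.0000]
Step 1: x=[3.0000 6.0400] v=[0.0000 0.2000]
Step 2: x=[3.0016 6.1184] v=[0.0080 0.3920]
Step 3: x=[3.0078 6.2321] v=[0.0310 0.5686]
Step 4: x=[3.0227 6.3768] v=[0.0743 0.7237]
Step 5: x=[3.0508 6.5474] v=[0.1406 0.8529]
Step 6: x=[3.0968 6.7381] v=[0.2298 0.9536]
Step 7: x=[3.1645 6.9432] v=[0.3387 1.0253]
Step 8: x=[3.2568 7.1571] v=[0.4615 1.0696]

Answer: 3.2568 7.1571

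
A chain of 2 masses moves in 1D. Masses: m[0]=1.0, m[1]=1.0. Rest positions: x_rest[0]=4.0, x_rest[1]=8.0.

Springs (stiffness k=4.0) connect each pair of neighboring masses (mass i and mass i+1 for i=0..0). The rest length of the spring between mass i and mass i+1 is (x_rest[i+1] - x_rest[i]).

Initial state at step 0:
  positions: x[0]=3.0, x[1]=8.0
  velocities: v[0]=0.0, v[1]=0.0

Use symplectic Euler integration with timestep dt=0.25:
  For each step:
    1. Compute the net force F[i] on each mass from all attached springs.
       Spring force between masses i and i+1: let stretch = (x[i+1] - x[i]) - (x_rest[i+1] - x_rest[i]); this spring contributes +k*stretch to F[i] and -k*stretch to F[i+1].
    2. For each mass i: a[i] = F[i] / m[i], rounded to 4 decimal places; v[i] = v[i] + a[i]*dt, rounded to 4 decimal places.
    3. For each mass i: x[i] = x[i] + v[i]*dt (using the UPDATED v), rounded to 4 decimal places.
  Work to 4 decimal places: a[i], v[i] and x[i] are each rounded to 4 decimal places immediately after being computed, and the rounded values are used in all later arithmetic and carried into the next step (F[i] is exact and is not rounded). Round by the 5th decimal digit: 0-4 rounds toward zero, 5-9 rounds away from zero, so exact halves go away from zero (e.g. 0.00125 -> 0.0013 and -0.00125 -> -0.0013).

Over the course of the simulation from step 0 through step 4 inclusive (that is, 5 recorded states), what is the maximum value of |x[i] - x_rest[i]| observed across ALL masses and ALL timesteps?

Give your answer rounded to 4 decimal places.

Answer: 1.0312

Derivation:
Step 0: x=[3.0000 8.0000] v=[0.0000 0.0000]
Step 1: x=[3.2500 7.7500] v=[1.0000 -1.0000]
Step 2: x=[3.6250 7.3750] v=[1.5000 -1.5000]
Step 3: x=[3.9375 7.0625] v=[1.2500 -1.2500]
Step 4: x=[4.0313 6.9688] v=[0.3750 -0.3750]
Max displacement = 1.0312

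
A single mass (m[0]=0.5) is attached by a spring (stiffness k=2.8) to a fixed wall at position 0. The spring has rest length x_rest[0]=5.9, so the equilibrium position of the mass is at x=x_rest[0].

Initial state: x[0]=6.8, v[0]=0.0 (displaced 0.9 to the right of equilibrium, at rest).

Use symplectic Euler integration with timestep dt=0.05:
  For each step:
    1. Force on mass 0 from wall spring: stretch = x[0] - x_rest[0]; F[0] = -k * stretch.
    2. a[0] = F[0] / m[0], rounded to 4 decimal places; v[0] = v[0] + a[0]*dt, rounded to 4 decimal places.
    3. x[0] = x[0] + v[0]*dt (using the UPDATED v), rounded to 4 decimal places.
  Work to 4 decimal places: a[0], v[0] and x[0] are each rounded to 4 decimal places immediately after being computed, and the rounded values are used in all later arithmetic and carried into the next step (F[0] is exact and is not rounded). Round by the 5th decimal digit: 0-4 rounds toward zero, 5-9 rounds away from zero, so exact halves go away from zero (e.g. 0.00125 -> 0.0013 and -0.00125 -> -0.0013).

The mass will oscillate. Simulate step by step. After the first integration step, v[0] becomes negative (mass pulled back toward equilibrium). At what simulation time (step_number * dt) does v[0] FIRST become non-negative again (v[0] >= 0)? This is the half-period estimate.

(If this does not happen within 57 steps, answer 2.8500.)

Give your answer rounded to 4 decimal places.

Step 0: x=[6.8000] v=[0.0000]
Step 1: x=[6.7874] v=[-0.2520]
Step 2: x=[6.7624] v=[-0.5005]
Step 3: x=[6.7253] v=[-0.7420]
Step 4: x=[6.6766] v=[-0.9731]
Step 5: x=[6.6171] v=[-1.1906]
Step 6: x=[6.5475] v=[-1.3914]
Step 7: x=[6.4689] v=[-1.5727]
Step 8: x=[6.3823] v=[-1.7320]
Step 9: x=[6.2890] v=[-1.8670]
Step 10: x=[6.1902] v=[-1.9759]
Step 11: x=[6.0873] v=[-2.0572]
Step 12: x=[5.9818] v=[-2.1096]
Step 13: x=[5.8752] v=[-2.1325]
Step 14: x=[5.7689] v=[-2.1256]
Step 15: x=[5.6645] v=[-2.0889]
Step 16: x=[5.5634] v=[-2.0230]
Step 17: x=[5.4670] v=[-1.9288]
Step 18: x=[5.3766] v=[-1.8076]
Step 19: x=[5.2935] v=[-1.6611]
Step 20: x=[5.2189] v=[-1.4913]
Step 21: x=[5.1539] v=[-1.3006]
Step 22: x=[5.0993] v=[-1.0917]
Step 23: x=[5.0559] v=[-0.8675]
Step 24: x=[5.0243] v=[-0.6312]
Step 25: x=[5.0050] v=[-0.3860]
Step 26: x=[4.9982] v=[-0.1354]
Step 27: x=[5.0041] v=[0.1171]
First v>=0 after going negative at step 27, time=1.3500

Answer: 1.3500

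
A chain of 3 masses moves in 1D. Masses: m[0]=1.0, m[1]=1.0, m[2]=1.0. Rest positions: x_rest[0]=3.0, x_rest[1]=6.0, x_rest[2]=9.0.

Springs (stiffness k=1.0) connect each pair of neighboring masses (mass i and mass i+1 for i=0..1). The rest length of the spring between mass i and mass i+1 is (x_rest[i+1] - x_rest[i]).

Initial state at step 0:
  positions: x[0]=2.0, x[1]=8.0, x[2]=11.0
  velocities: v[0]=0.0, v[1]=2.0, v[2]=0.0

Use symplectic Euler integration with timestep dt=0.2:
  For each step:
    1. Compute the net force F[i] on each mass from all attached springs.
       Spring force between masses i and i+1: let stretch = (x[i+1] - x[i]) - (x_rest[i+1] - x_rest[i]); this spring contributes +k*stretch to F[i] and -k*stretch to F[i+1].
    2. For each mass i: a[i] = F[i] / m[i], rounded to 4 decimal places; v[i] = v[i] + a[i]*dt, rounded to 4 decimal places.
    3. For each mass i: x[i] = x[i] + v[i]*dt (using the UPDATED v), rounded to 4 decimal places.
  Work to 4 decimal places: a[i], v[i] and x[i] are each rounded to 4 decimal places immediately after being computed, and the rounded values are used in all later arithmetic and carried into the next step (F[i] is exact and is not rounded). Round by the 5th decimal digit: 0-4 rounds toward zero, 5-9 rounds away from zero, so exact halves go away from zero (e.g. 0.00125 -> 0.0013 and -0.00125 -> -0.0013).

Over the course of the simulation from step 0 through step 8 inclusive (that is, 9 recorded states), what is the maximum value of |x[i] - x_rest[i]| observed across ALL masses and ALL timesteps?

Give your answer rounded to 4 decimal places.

Answer: 2.6281

Derivation:
Step 0: x=[2.0000 8.0000 11.0000] v=[0.0000 2.0000 0.0000]
Step 1: x=[2.1200 8.2800 11.0000] v=[0.6000 1.4000 0.0000]
Step 2: x=[2.3664 8.4224 11.0112] v=[1.2320 0.7120 0.0560]
Step 3: x=[2.7350 8.4261 11.0388] v=[1.8432 0.0186 0.1382]
Step 4: x=[3.2113 8.3067 11.0819] v=[2.3814 -0.5971 0.2157]
Step 5: x=[3.7714 8.0945 11.1340] v=[2.8005 -1.0611 0.2607]
Step 6: x=[4.3844 7.8309 11.1846] v=[3.0651 -1.3178 0.2528]
Step 7: x=[5.0153 7.5636 11.2210] v=[3.1544 -1.3364 0.1821]
Step 8: x=[5.6281 7.3407 11.2311] v=[3.0641 -1.1146 0.0506]
Max displacement = 2.6281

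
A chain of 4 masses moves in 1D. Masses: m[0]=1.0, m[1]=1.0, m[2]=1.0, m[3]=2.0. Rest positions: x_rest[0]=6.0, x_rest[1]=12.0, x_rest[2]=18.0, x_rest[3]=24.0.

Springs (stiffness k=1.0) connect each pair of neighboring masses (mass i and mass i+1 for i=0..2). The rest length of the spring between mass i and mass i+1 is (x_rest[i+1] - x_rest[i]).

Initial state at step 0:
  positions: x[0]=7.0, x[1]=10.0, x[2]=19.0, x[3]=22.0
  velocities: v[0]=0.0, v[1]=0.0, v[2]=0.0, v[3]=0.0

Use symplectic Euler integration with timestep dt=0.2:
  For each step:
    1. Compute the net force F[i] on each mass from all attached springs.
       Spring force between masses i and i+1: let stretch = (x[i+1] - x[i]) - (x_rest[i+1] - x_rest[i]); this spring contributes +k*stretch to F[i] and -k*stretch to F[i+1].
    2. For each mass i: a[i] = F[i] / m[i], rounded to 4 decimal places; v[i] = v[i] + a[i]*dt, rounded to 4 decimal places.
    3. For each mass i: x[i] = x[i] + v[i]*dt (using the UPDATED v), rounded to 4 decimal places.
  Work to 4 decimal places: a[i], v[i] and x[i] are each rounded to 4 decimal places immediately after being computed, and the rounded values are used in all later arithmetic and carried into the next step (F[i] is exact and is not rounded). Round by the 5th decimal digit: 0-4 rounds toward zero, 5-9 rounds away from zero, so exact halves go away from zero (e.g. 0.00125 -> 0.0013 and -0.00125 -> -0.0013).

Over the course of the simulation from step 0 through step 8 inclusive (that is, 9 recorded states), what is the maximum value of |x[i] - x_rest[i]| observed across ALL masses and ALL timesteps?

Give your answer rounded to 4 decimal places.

Answer: 2.7268

Derivation:
Step 0: x=[7.0000 10.0000 19.0000 22.0000] v=[0.0000 0.0000 0.0000 0.0000]
Step 1: x=[6.8800 10.2400 18.7600 22.0600] v=[-0.6000 1.2000 -1.2000 0.3000]
Step 2: x=[6.6544 10.6864 18.3112 22.1740] v=[-1.1280 2.2320 -2.2440 0.5700]
Step 3: x=[6.3501 11.2765 17.7119 22.3307] v=[-1.5216 2.9506 -2.9964 0.7837]
Step 4: x=[6.0028 11.9270 17.0400 22.5151] v=[-1.7363 3.2524 -3.3597 0.9218]
Step 5: x=[5.6525 12.5450 16.3825 22.7100] v=[-1.7515 3.0902 -3.2873 0.9743]
Step 6: x=[5.3379 13.0408 15.8246 22.8983] v=[-1.5730 2.4792 -2.7893 0.9415]
Step 7: x=[5.0914 13.3399 15.4383 23.0651] v=[-1.2324 1.4954 -1.9313 0.8341]
Step 8: x=[4.9349 13.3930 15.2732 23.1994] v=[-0.7827 0.2654 -0.8256 0.6714]
Max displacement = 2.7268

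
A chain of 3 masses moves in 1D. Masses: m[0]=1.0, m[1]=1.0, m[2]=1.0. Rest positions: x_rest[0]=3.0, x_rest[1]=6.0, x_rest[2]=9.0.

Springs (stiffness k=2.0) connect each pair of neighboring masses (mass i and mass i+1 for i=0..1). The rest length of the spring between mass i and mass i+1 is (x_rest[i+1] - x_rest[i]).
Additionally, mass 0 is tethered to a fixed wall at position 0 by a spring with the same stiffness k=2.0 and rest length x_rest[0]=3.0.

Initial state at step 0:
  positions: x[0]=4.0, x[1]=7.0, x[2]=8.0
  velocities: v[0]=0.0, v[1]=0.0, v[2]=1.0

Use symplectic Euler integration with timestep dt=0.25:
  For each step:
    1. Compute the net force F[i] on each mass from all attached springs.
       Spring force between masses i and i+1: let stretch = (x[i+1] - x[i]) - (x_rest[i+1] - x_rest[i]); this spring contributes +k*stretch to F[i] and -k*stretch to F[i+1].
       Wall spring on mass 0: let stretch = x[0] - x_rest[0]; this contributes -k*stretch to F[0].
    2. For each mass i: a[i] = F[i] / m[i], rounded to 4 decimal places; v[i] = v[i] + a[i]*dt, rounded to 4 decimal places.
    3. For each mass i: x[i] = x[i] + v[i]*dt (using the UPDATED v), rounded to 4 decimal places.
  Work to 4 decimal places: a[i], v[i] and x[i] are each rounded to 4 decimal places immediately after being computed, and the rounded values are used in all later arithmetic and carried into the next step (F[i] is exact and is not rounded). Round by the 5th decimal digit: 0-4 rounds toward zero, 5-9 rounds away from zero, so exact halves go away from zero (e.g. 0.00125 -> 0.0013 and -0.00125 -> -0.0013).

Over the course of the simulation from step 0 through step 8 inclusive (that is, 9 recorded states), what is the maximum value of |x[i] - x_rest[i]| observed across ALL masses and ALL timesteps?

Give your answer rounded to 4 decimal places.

Answer: 1.8842

Derivation:
Step 0: x=[4.0000 7.0000 8.0000] v=[0.0000 0.0000 1.0000]
Step 1: x=[3.8750 6.7500 8.5000] v=[-0.5000 -1.0000 2.0000]
Step 2: x=[3.6250 6.3594 9.1563] v=[-1.0000 -1.5625 2.6250]
Step 3: x=[3.2637 5.9766 9.8380] v=[-1.4453 -1.5313 2.7266]
Step 4: x=[2.8335 5.7373 10.4120] v=[-1.7207 -0.9571 2.2959]
Step 5: x=[2.4121 5.7194 10.7767] v=[-1.6856 -0.0717 1.4586]
Step 6: x=[2.1026 5.9202 10.8842] v=[-1.2380 0.8033 0.4300]
Step 7: x=[2.0075 6.2643 10.7462] v=[-0.3805 1.3765 -0.5520]
Step 8: x=[2.1936 6.6366 10.4230] v=[0.7442 1.4891 -1.2930]
Max displacement = 1.8842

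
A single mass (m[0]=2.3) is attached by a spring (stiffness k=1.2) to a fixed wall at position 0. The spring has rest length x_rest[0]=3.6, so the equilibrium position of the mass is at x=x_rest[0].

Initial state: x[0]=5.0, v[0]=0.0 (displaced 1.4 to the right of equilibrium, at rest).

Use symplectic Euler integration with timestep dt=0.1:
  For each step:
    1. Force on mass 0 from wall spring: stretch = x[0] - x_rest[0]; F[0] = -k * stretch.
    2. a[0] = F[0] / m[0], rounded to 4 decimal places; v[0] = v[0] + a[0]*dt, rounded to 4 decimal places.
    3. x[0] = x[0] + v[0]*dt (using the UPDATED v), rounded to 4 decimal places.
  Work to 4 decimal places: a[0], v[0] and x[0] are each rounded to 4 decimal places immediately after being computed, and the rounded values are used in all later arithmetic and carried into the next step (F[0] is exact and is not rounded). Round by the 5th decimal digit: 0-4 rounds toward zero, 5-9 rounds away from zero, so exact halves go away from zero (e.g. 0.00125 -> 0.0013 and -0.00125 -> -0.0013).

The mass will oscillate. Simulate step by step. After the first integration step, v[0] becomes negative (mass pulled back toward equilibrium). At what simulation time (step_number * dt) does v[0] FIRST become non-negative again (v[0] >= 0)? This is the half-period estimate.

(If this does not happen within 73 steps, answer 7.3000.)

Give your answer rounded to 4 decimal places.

Step 0: x=[5.0000] v=[0.0000]
Step 1: x=[4.9927] v=[-0.0730]
Step 2: x=[4.9781] v=[-0.1457]
Step 3: x=[4.9563] v=[-0.2176]
Step 4: x=[4.9275] v=[-0.2884]
Step 5: x=[4.8917] v=[-0.3577]
Step 6: x=[4.8492] v=[-0.4251]
Step 7: x=[4.8002] v=[-0.4903]
Step 8: x=[4.7449] v=[-0.5529]
Step 9: x=[4.6836] v=[-0.6126]
Step 10: x=[4.6167] v=[-0.6691]
Step 11: x=[4.5445] v=[-0.7222]
Step 12: x=[4.4674] v=[-0.7715]
Step 13: x=[4.3857] v=[-0.8168]
Step 14: x=[4.2999] v=[-0.8578]
Step 15: x=[4.2105] v=[-0.8943]
Step 16: x=[4.1179] v=[-0.9262]
Step 17: x=[4.0226] v=[-0.9532]
Step 18: x=[3.9251] v=[-0.9753]
Step 19: x=[3.8259] v=[-0.9923]
Step 20: x=[3.7255] v=[-1.0041]
Step 21: x=[3.6244] v=[-1.0107]
Step 22: x=[3.5232] v=[-1.0120]
Step 23: x=[3.4224] v=[-1.0080]
Step 24: x=[3.3225] v=[-0.9987]
Step 25: x=[3.2241] v=[-0.9842]
Step 26: x=[3.1276] v=[-0.9646]
Step 27: x=[3.0336] v=[-0.9400]
Step 28: x=[2.9426] v=[-0.9105]
Step 29: x=[2.8550] v=[-0.8762]
Step 30: x=[2.7713] v=[-0.8373]
Step 31: x=[2.6919] v=[-0.7941]
Step 32: x=[2.6172] v=[-0.7467]
Step 33: x=[2.5477] v=[-0.6954]
Step 34: x=[2.4837] v=[-0.6405]
Step 35: x=[2.4255] v=[-0.5823]
Step 36: x=[2.3734] v=[-0.5210]
Step 37: x=[2.3277] v=[-0.4570]
Step 38: x=[2.2886] v=[-0.3906]
Step 39: x=[2.2564] v=[-0.3222]
Step 40: x=[2.2312] v=[-0.2521]
Step 41: x=[2.2131] v=[-0.1807]
Step 42: x=[2.2023] v=[-0.1083]
Step 43: x=[2.1988] v=[-0.0354]
Step 44: x=[2.2026] v=[0.0377]
First v>=0 after going negative at step 44, time=4.4000

Answer: 4.4000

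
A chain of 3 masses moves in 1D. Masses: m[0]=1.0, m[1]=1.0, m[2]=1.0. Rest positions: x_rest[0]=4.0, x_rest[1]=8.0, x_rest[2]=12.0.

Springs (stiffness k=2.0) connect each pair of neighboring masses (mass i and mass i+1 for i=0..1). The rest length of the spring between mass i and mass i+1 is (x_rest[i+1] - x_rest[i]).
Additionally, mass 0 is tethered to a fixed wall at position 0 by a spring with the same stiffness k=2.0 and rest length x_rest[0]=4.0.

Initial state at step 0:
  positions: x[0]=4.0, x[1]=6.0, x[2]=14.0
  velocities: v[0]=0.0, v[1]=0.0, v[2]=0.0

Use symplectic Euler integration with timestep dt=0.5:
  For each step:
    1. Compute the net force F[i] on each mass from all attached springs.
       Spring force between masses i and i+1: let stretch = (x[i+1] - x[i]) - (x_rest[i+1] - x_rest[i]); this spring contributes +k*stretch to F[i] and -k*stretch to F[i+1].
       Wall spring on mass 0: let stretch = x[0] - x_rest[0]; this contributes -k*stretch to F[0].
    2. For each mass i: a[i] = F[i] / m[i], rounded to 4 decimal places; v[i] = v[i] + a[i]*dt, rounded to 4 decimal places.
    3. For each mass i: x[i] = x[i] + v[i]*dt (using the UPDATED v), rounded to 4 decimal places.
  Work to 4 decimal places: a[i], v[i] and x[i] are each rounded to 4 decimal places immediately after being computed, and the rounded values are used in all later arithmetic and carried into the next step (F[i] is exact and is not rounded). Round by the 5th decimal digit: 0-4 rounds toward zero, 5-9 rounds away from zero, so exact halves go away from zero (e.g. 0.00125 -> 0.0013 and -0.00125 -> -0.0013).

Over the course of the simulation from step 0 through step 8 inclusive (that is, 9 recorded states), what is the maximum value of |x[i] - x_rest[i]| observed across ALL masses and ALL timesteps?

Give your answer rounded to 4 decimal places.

Answer: 2.9375

Derivation:
Step 0: x=[4.0000 6.0000 14.0000] v=[0.0000 0.0000 0.0000]
Step 1: x=[3.0000 9.0000 12.0000] v=[-2.0000 6.0000 -4.0000]
Step 2: x=[3.5000 10.5000 10.5000] v=[1.0000 3.0000 -3.0000]
Step 3: x=[5.7500 8.5000 11.0000] v=[4.5000 -4.0000 1.0000]
Step 4: x=[6.5000 6.3750 12.2500] v=[1.5000 -4.2500 2.5000]
Step 5: x=[3.9375 7.2500 12.5625] v=[-5.1250 1.7500 0.6250]
Step 6: x=[1.0625 9.1250 12.2188] v=[-5.7500 3.7500 -0.6875]
Step 7: x=[1.6875 8.5157 12.3282] v=[1.2500 -1.2187 0.2187]
Step 8: x=[4.8829 6.3985 12.5313] v=[6.3907 -4.2344 0.4062]
Max displacement = 2.9375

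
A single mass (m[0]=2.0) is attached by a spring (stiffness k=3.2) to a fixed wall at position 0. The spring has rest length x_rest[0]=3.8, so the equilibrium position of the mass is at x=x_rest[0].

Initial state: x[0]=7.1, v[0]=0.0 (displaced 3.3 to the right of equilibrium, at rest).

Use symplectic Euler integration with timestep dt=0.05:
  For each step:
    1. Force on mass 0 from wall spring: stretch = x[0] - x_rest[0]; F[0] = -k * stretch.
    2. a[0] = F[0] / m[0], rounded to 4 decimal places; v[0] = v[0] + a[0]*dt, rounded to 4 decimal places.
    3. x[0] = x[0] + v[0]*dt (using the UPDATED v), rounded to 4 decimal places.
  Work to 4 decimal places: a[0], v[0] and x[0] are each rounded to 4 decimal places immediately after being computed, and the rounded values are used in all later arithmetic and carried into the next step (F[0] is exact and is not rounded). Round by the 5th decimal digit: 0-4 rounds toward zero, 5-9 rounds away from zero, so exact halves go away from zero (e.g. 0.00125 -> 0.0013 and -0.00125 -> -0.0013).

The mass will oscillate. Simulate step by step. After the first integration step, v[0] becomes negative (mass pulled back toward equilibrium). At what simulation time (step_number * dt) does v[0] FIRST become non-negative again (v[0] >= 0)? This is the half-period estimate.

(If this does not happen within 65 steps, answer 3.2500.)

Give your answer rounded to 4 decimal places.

Answer: 2.5000

Derivation:
Step 0: x=[7.1000] v=[0.0000]
Step 1: x=[7.0868] v=[-0.2640]
Step 2: x=[7.0605] v=[-0.5269]
Step 3: x=[7.0211] v=[-0.7877]
Step 4: x=[6.9688] v=[-1.0454]
Step 5: x=[6.9039] v=[-1.2989]
Step 6: x=[6.8265] v=[-1.5472]
Step 7: x=[6.7370] v=[-1.7893]
Step 8: x=[6.6358] v=[-2.0243]
Step 9: x=[6.5232] v=[-2.2512]
Step 10: x=[6.3997] v=[-2.4691]
Step 11: x=[6.2658] v=[-2.6771]
Step 12: x=[6.1221] v=[-2.8744]
Step 13: x=[5.9691] v=[-3.0602]
Step 14: x=[5.8074] v=[-3.2337]
Step 15: x=[5.6377] v=[-3.3943]
Step 16: x=[5.4606] v=[-3.5413]
Step 17: x=[5.2769] v=[-3.6742]
Step 18: x=[5.0873] v=[-3.7924]
Step 19: x=[4.8925] v=[-3.8954]
Step 20: x=[4.6934] v=[-3.9828]
Step 21: x=[4.4907] v=[-4.0543]
Step 22: x=[4.2852] v=[-4.1096]
Step 23: x=[4.0778] v=[-4.1484]
Step 24: x=[3.8693] v=[-4.1706]
Step 25: x=[3.6605] v=[-4.1761]
Step 26: x=[3.4523] v=[-4.1649]
Step 27: x=[3.2454] v=[-4.1371]
Step 28: x=[3.0408] v=[-4.0927]
Step 29: x=[2.8392] v=[-4.0320]
Step 30: x=[2.6414] v=[-3.9551]
Step 31: x=[2.4483] v=[-3.8624]
Step 32: x=[2.2606] v=[-3.7543]
Step 33: x=[2.0790] v=[-3.6312]
Step 34: x=[1.9043] v=[-3.4935]
Step 35: x=[1.7372] v=[-3.3418]
Step 36: x=[1.5784] v=[-3.1768]
Step 37: x=[1.4284] v=[-2.9991]
Step 38: x=[1.2879] v=[-2.8094]
Step 39: x=[1.1575] v=[-2.6084]
Step 40: x=[1.0377] v=[-2.3970]
Step 41: x=[0.9289] v=[-2.1760]
Step 42: x=[0.8316] v=[-1.9463]
Step 43: x=[0.7462] v=[-1.7088]
Step 44: x=[0.6730] v=[-1.4645]
Step 45: x=[0.6123] v=[-1.2143]
Step 46: x=[0.5643] v=[-0.9593]
Step 47: x=[0.5293] v=[-0.7004]
Step 48: x=[0.5074] v=[-0.4387]
Step 49: x=[0.4986] v=[-0.1753]
Step 50: x=[0.5030] v=[0.0888]
First v>=0 after going negative at step 50, time=2.5000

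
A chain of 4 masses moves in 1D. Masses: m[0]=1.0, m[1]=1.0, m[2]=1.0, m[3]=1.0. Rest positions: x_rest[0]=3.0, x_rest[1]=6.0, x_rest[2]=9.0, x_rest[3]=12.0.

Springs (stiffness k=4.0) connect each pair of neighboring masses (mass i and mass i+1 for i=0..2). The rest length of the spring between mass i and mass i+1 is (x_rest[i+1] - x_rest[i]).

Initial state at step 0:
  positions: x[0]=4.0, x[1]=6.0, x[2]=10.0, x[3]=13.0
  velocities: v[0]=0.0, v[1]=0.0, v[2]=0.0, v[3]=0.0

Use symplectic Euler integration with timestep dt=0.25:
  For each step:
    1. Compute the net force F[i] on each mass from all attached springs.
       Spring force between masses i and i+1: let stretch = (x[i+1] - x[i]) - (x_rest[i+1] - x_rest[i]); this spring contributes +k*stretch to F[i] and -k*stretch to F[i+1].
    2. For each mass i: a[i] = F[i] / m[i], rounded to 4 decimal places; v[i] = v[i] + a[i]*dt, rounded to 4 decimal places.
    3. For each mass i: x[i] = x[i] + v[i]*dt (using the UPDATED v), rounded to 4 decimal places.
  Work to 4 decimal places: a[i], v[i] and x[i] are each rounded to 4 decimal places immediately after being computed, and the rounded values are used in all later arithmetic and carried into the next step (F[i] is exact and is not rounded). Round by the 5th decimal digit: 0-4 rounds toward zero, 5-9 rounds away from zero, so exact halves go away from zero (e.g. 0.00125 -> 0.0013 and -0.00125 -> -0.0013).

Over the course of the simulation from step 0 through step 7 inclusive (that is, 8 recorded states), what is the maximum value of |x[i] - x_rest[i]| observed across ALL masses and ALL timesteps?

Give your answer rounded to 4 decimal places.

Step 0: x=[4.0000 6.0000 10.0000 13.0000] v=[0.0000 0.0000 0.0000 0.0000]
Step 1: x=[3.7500 6.5000 9.7500 13.0000] v=[-1.0000 2.0000 -1.0000 0.0000]
Step 2: x=[3.4375 7.1250 9.5000 12.9375] v=[-1.2500 2.5000 -1.0000 -0.2500]
Step 3: x=[3.2969 7.4219 9.5156 12.7656] v=[-0.5625 1.1875 0.0625 -0.6875]
Step 4: x=[3.4375 7.2110 9.8203 12.5312] v=[0.5625 -0.8438 1.2188 -0.9375]
Step 5: x=[3.7715 6.7090 10.1504 12.3691] v=[1.3360 -2.0080 1.3204 -0.6484]
Step 6: x=[4.0899 6.3330 10.1748 12.4023] v=[1.2735 -1.5041 0.0977 0.1329]
Step 7: x=[4.2191 6.3567 9.7957 12.6287] v=[0.5166 0.0946 -1.5166 0.9054]
Max displacement = 1.4219

Answer: 1.4219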